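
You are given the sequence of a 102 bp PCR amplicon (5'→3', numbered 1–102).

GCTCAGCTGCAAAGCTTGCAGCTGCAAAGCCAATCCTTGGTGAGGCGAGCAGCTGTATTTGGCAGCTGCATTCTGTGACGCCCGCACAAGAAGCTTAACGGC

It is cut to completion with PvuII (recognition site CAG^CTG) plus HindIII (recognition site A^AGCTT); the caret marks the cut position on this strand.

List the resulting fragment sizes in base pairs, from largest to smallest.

PvuII sites (CAGCTG) start at positions 4, 19, 50, 63.
PvuII cuts after base 3 of each site, so after positions 6, 21, 52, 65.
HindIII sites (AAGCTT) start at positions 12, 91.
HindIII cuts after the first base of each site, so after positions 12, 91.
Combined cut positions: 6, 12, 21, 52, 65, 91.
Linear molecule, 6 cuts → 7 fragments:
  1–6 → 6 bp
  7–12 → 6 bp
  13–21 → 9 bp
  22–52 → 31 bp
  53–65 → 13 bp
  66–91 → 26 bp
  92–102 → 11 bp
Sorted largest to smallest: 31, 26, 13, 11, 9, 6, 6 bp.

31, 26, 13, 11, 9, 6, 6 bp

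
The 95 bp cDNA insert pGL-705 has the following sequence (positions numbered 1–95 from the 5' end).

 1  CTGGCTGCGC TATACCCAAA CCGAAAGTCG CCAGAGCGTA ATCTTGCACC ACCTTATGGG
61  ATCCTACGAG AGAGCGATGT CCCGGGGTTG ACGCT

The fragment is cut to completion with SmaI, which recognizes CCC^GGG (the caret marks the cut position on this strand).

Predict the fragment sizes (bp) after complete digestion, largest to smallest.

83, 12 bp

The SmaI site (CCCGGG) starts at position 81.
SmaI cuts after base 3 of each site, so after position 83.
Linear molecule, 1 cut → 2 fragments:
  1–83 → 83 bp
  84–95 → 12 bp
Sorted largest to smallest: 83, 12 bp.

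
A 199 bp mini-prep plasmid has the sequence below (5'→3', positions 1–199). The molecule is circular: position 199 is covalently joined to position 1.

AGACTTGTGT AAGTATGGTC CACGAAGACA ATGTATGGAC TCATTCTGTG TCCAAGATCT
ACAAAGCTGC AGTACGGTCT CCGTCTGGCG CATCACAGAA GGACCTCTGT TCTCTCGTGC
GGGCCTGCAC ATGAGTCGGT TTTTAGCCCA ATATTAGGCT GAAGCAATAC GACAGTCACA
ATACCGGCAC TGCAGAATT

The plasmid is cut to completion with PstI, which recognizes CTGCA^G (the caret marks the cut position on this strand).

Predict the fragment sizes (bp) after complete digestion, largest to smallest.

PstI sites (CTGCAG) start at positions 67, 190.
PstI cuts after base 5 of each site (before the last base), so after positions 71, 194.
Circular molecule, 2 cuts → 2 fragments:
  72–194 → 123 bp
  195–199 then 1–71 → 5 + 71 = 76 bp
Sorted largest to smallest: 123, 76 bp.

123, 76 bp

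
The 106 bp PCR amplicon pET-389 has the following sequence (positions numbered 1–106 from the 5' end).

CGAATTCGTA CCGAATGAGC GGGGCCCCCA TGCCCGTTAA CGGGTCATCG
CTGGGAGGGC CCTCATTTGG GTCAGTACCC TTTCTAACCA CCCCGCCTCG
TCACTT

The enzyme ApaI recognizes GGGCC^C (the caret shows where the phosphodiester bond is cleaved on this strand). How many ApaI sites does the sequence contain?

GGGCCC occurs starting at positions 22, 57.
ApaI cuts at 2 sites.

2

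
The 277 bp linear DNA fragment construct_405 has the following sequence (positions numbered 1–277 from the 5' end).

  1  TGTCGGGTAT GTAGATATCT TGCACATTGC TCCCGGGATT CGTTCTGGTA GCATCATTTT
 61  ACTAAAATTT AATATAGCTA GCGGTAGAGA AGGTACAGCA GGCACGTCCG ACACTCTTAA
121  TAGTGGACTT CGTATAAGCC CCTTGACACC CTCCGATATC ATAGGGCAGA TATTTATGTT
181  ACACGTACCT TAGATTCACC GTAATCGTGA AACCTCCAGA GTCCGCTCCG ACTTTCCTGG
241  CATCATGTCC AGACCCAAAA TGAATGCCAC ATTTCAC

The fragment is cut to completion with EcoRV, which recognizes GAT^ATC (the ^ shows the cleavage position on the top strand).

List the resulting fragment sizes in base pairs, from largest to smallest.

141, 120, 16 bp

EcoRV sites (GATATC) start at positions 14, 155.
EcoRV cuts after base 3 of each site, so after positions 16, 157.
Linear molecule, 2 cuts → 3 fragments:
  1–16 → 16 bp
  17–157 → 141 bp
  158–277 → 120 bp
Sorted largest to smallest: 141, 120, 16 bp.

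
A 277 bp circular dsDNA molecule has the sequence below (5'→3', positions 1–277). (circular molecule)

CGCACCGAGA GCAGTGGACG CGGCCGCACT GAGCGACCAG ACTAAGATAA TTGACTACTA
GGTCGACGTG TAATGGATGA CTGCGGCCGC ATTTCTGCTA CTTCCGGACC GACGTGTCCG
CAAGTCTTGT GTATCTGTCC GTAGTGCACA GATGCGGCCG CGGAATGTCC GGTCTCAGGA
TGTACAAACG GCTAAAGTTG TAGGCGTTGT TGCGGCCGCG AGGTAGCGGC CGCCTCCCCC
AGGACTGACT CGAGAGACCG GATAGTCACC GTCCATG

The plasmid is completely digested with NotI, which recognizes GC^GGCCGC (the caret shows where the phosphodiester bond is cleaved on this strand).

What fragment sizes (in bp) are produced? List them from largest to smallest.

71, 71, 63, 58, 14 bp

NotI sites (GCGGCCGC) start at positions 20, 83, 154, 212, 226.
NotI cuts after base 2 of each site, so after positions 21, 84, 155, 213, 227.
Circular molecule, 5 cuts → 5 fragments:
  22–84 → 63 bp
  85–155 → 71 bp
  156–213 → 58 bp
  214–227 → 14 bp
  228–277 then 1–21 → 50 + 21 = 71 bp
Sorted largest to smallest: 71, 71, 63, 58, 14 bp.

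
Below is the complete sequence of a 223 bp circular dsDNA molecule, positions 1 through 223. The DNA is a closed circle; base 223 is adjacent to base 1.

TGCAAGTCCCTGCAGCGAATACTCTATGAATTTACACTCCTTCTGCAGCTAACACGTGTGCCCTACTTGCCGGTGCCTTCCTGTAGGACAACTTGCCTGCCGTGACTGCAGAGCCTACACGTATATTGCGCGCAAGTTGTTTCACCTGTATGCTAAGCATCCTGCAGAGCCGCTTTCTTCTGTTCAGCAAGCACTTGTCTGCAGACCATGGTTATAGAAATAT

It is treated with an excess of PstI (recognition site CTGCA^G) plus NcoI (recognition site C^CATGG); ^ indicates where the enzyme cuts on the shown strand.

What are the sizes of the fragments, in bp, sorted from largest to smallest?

PstI sites (CTGCAG) start at positions 10, 43, 106, 162, 199.
PstI cuts after base 5 of each site (before the last base), so after positions 14, 47, 110, 166, 203.
The NcoI site (CCATGG) starts at position 206.
NcoI cuts after the first base of each site, so after position 206.
Combined cut positions: 14, 47, 110, 166, 203, 206.
Circular molecule, 6 cuts → 6 fragments:
  15–47 → 33 bp
  48–110 → 63 bp
  111–166 → 56 bp
  167–203 → 37 bp
  204–206 → 3 bp
  207–223 then 1–14 → 17 + 14 = 31 bp
Sorted largest to smallest: 63, 56, 37, 33, 31, 3 bp.

63, 56, 37, 33, 31, 3 bp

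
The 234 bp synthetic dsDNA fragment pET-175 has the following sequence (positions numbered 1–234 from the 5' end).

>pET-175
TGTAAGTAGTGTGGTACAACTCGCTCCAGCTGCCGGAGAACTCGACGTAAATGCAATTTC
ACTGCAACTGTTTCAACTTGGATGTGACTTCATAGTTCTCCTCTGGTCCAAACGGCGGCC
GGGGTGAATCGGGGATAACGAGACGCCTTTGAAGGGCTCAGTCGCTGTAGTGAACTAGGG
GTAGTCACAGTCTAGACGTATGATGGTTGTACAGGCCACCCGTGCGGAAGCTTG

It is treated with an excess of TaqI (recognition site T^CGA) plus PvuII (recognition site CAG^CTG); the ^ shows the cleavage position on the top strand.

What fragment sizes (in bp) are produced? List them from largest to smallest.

The TaqI site (TCGA) starts at position 42.
TaqI cuts after the first base of each site, so after position 42.
The PvuII site (CAGCTG) starts at position 27.
PvuII cuts after base 3 of each site, so after position 29.
Combined cut positions: 29, 42.
Linear molecule, 2 cuts → 3 fragments:
  1–29 → 29 bp
  30–42 → 13 bp
  43–234 → 192 bp
Sorted largest to smallest: 192, 29, 13 bp.

192, 29, 13 bp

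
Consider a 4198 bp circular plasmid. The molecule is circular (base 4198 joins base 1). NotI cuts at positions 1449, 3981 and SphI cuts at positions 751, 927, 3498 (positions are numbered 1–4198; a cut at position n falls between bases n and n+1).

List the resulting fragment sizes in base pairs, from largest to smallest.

Combined cut positions (sorted): 751, 927, 1449, 3498, 3981.
Circular molecule, 5 cuts → 5 fragments:
  927 − 751 = 176 bp
  1449 − 927 = 522 bp
  3498 − 1449 = 2049 bp
  3981 − 3498 = 483 bp
  wrap: 4198 − 3981 + 751 = 968 bp
Sorted largest to smallest: 2049, 968, 522, 483, 176 bp.

2049, 968, 522, 483, 176 bp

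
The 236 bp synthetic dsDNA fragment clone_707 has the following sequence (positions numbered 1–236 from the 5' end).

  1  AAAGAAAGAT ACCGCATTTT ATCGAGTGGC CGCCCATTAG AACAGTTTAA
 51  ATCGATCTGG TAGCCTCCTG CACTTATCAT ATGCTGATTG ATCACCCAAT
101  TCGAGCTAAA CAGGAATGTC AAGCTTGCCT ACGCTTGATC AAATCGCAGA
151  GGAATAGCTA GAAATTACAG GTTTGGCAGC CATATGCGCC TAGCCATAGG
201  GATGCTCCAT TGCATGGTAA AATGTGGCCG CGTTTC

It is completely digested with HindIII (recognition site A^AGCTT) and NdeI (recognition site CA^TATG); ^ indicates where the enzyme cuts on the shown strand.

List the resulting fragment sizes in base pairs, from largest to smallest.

The HindIII site (AAGCTT) starts at position 121.
HindIII cuts after the first base of each site, so after position 121.
NdeI sites (CATATG) start at positions 78, 181.
NdeI cuts after base 2 of each site, so after positions 79, 182.
Combined cut positions: 79, 121, 182.
Linear molecule, 3 cuts → 4 fragments:
  1–79 → 79 bp
  80–121 → 42 bp
  122–182 → 61 bp
  183–236 → 54 bp
Sorted largest to smallest: 79, 61, 54, 42 bp.

79, 61, 54, 42 bp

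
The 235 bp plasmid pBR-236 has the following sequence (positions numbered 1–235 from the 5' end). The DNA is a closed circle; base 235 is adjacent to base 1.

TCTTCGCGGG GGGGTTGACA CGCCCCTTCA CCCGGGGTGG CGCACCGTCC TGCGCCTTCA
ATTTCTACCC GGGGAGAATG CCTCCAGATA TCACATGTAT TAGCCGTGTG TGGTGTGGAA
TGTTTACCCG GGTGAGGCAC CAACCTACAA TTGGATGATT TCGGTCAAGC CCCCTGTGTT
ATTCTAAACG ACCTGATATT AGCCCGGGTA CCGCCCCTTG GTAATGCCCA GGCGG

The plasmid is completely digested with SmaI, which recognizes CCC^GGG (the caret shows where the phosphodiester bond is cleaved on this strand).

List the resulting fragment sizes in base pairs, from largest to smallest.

SmaI sites (CCCGGG) start at positions 31, 68, 127, 203.
SmaI cuts after base 3 of each site, so after positions 33, 70, 129, 205.
Circular molecule, 4 cuts → 4 fragments:
  34–70 → 37 bp
  71–129 → 59 bp
  130–205 → 76 bp
  206–235 then 1–33 → 30 + 33 = 63 bp
Sorted largest to smallest: 76, 63, 59, 37 bp.

76, 63, 59, 37 bp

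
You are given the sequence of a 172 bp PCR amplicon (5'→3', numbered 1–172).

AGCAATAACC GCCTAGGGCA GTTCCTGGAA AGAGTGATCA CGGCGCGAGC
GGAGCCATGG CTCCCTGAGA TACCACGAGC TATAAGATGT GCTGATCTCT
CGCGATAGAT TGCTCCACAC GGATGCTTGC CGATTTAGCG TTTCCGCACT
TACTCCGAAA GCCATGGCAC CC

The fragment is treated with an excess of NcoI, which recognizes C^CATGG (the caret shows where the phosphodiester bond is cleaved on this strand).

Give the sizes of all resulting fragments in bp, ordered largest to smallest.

NcoI sites (CCATGG) start at positions 55, 162.
NcoI cuts after the first base of each site, so after positions 55, 162.
Linear molecule, 2 cuts → 3 fragments:
  1–55 → 55 bp
  56–162 → 107 bp
  163–172 → 10 bp
Sorted largest to smallest: 107, 55, 10 bp.

107, 55, 10 bp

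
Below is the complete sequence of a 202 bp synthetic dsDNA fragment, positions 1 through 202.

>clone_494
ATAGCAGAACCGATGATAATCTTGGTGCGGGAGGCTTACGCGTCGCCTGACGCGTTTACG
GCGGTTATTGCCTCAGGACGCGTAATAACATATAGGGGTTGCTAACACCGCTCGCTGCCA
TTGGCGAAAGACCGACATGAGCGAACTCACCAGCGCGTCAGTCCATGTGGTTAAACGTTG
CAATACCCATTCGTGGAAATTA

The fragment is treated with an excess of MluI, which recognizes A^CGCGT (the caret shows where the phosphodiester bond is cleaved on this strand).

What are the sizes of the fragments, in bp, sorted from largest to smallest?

124, 38, 28, 12 bp

MluI sites (ACGCGT) start at positions 38, 50, 78.
MluI cuts after the first base of each site, so after positions 38, 50, 78.
Linear molecule, 3 cuts → 4 fragments:
  1–38 → 38 bp
  39–50 → 12 bp
  51–78 → 28 bp
  79–202 → 124 bp
Sorted largest to smallest: 124, 38, 28, 12 bp.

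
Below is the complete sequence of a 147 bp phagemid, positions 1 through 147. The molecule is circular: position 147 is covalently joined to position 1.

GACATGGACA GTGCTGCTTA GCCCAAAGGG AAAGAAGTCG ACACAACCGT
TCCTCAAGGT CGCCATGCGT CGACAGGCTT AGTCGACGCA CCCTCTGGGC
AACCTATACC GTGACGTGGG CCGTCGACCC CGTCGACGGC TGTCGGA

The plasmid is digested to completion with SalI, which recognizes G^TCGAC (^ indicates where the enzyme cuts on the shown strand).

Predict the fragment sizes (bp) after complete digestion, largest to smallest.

52, 41, 32, 13, 9 bp

SalI sites (GTCGAC) start at positions 37, 69, 82, 123, 132.
SalI cuts after the first base of each site, so after positions 37, 69, 82, 123, 132.
Circular molecule, 5 cuts → 5 fragments:
  38–69 → 32 bp
  70–82 → 13 bp
  83–123 → 41 bp
  124–132 → 9 bp
  133–147 then 1–37 → 15 + 37 = 52 bp
Sorted largest to smallest: 52, 41, 32, 13, 9 bp.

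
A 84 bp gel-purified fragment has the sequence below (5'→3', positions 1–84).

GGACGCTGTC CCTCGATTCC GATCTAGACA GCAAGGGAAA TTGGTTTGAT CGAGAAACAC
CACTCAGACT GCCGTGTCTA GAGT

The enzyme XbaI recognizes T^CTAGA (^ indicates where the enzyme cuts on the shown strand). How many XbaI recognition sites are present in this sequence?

TCTAGA occurs starting at positions 23, 77.
XbaI cuts at 2 sites.

2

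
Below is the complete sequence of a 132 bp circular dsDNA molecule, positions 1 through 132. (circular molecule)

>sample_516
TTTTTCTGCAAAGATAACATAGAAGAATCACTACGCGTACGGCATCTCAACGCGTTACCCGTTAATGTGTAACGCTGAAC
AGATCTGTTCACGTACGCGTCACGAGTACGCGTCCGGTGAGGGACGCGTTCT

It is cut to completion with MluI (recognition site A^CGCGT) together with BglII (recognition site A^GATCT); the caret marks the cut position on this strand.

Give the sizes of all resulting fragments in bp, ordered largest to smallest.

41, 31, 17, 16, 14, 13 bp

MluI sites (ACGCGT) start at positions 33, 50, 95, 108, 124.
MluI cuts after the first base of each site, so after positions 33, 50, 95, 108, 124.
The BglII site (AGATCT) starts at position 81.
BglII cuts after the first base of each site, so after position 81.
Combined cut positions: 33, 50, 81, 95, 108, 124.
Circular molecule, 6 cuts → 6 fragments:
  34–50 → 17 bp
  51–81 → 31 bp
  82–95 → 14 bp
  96–108 → 13 bp
  109–124 → 16 bp
  125–132 then 1–33 → 8 + 33 = 41 bp
Sorted largest to smallest: 41, 31, 17, 16, 14, 13 bp.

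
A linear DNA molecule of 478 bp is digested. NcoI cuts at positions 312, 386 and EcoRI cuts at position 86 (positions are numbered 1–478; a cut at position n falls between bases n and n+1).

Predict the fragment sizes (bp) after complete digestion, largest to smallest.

Combined cut positions (sorted): 86, 312, 386.
Linear molecule, 3 cuts → 4 fragments:
  86 − 0 = 86 bp
  312 − 86 = 226 bp
  386 − 312 = 74 bp
  478 − 386 = 92 bp
Sorted largest to smallest: 226, 92, 86, 74 bp.

226, 92, 86, 74 bp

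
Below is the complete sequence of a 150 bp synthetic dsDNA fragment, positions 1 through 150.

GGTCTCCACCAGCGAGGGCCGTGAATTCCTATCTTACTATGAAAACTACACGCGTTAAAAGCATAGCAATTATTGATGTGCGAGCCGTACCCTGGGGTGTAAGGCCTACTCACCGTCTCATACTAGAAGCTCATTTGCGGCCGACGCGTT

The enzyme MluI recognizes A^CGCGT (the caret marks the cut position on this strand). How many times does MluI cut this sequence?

ACGCGT occurs starting at positions 50, 144.
MluI cuts at 2 sites.

2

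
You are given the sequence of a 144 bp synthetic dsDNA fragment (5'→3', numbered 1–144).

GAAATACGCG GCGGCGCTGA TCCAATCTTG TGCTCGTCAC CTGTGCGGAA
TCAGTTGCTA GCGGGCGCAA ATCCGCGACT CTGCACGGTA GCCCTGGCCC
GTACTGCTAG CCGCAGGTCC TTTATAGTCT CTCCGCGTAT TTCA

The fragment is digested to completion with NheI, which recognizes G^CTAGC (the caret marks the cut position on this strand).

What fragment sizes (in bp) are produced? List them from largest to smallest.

NheI sites (GCTAGC) start at positions 57, 106.
NheI cuts after the first base of each site, so after positions 57, 106.
Linear molecule, 2 cuts → 3 fragments:
  1–57 → 57 bp
  58–106 → 49 bp
  107–144 → 38 bp
Sorted largest to smallest: 57, 49, 38 bp.

57, 49, 38 bp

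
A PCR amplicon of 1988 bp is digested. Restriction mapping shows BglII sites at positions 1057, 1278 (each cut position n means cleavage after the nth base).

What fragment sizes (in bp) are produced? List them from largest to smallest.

Linear molecule, 2 cuts → 3 fragments:
  1057 − 0 = 1057 bp
  1278 − 1057 = 221 bp
  1988 − 1278 = 710 bp
Sorted largest to smallest: 1057, 710, 221 bp.

1057, 710, 221 bp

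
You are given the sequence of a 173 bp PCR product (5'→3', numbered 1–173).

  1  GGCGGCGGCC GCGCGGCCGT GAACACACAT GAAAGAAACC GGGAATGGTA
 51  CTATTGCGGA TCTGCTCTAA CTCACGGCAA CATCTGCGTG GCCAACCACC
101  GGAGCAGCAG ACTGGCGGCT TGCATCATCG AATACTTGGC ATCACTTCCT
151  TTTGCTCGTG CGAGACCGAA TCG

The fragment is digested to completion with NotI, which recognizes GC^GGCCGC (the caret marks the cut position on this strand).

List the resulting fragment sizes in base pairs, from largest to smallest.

The NotI site (GCGGCCGC) starts at position 5.
NotI cuts after base 2 of each site, so after position 6.
Linear molecule, 1 cut → 2 fragments:
  1–6 → 6 bp
  7–173 → 167 bp
Sorted largest to smallest: 167, 6 bp.

167, 6 bp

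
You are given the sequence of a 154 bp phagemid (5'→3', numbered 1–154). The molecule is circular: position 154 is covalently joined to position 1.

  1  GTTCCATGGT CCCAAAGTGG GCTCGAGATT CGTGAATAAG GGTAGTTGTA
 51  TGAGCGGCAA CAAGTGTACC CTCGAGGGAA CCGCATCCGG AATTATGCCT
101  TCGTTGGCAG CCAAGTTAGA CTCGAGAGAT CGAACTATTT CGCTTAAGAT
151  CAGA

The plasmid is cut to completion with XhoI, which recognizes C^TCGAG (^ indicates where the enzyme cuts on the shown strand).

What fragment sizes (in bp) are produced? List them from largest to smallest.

XhoI sites (CTCGAG) start at positions 22, 71, 121.
XhoI cuts after the first base of each site, so after positions 22, 71, 121.
Circular molecule, 3 cuts → 3 fragments:
  23–71 → 49 bp
  72–121 → 50 bp
  122–154 then 1–22 → 33 + 22 = 55 bp
Sorted largest to smallest: 55, 50, 49 bp.

55, 50, 49 bp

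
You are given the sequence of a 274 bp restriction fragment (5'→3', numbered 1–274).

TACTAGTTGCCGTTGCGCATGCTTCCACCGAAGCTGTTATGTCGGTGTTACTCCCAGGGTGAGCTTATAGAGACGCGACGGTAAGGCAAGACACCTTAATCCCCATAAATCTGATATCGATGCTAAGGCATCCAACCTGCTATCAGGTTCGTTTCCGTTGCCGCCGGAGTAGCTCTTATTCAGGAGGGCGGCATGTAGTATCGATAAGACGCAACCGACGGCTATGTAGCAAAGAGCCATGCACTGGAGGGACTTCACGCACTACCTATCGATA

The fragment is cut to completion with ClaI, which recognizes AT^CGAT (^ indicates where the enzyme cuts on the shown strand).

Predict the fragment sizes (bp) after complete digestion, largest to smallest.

117, 84, 68, 5 bp

ClaI sites (ATCGAT) start at positions 116, 200, 268.
ClaI cuts after base 2 of each site, so after positions 117, 201, 269.
Linear molecule, 3 cuts → 4 fragments:
  1–117 → 117 bp
  118–201 → 84 bp
  202–269 → 68 bp
  270–274 → 5 bp
Sorted largest to smallest: 117, 84, 68, 5 bp.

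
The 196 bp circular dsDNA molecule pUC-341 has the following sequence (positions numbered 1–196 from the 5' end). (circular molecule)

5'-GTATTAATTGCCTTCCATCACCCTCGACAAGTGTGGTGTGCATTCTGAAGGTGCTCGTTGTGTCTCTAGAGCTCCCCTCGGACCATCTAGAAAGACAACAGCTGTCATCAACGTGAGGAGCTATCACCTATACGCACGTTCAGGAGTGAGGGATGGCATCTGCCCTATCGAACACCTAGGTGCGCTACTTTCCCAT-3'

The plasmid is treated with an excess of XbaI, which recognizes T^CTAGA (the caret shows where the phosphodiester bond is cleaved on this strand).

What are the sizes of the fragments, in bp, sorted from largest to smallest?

XbaI sites (TCTAGA) start at positions 65, 86.
XbaI cuts after the first base of each site, so after positions 65, 86.
Circular molecule, 2 cuts → 2 fragments:
  66–86 → 21 bp
  87–196 then 1–65 → 110 + 65 = 175 bp
Sorted largest to smallest: 175, 21 bp.

175, 21 bp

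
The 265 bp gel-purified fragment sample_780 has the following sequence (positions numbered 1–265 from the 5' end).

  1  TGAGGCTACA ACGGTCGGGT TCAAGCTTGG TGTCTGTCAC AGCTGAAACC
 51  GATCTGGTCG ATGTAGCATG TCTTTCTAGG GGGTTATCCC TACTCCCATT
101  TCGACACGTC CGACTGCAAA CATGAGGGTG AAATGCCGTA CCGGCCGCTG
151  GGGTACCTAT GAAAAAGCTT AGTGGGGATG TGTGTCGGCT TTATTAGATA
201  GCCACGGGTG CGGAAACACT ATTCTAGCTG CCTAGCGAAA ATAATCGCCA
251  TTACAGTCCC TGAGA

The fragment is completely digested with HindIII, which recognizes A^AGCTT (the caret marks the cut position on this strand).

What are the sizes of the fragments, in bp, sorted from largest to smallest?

142, 100, 23 bp

HindIII sites (AAGCTT) start at positions 23, 165.
HindIII cuts after the first base of each site, so after positions 23, 165.
Linear molecule, 2 cuts → 3 fragments:
  1–23 → 23 bp
  24–165 → 142 bp
  166–265 → 100 bp
Sorted largest to smallest: 142, 100, 23 bp.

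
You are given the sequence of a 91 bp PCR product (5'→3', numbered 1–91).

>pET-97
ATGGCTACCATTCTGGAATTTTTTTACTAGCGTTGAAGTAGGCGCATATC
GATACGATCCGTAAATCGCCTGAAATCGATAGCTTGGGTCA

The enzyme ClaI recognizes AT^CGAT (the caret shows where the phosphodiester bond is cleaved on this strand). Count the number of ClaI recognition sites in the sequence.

2

ATCGAT occurs starting at positions 48, 75.
ClaI cuts at 2 sites.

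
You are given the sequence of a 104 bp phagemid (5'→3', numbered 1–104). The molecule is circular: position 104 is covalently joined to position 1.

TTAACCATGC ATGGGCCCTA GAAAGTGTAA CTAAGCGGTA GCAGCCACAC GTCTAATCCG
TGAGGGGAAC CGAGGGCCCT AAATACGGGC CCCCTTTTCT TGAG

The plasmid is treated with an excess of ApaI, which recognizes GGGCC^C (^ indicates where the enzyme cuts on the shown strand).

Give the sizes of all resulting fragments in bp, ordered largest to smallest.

61, 30, 13 bp

ApaI sites (GGGCCC) start at positions 13, 74, 87.
ApaI cuts after base 5 of each site (before the last base), so after positions 17, 78, 91.
Circular molecule, 3 cuts → 3 fragments:
  18–78 → 61 bp
  79–91 → 13 bp
  92–104 then 1–17 → 13 + 17 = 30 bp
Sorted largest to smallest: 61, 30, 13 bp.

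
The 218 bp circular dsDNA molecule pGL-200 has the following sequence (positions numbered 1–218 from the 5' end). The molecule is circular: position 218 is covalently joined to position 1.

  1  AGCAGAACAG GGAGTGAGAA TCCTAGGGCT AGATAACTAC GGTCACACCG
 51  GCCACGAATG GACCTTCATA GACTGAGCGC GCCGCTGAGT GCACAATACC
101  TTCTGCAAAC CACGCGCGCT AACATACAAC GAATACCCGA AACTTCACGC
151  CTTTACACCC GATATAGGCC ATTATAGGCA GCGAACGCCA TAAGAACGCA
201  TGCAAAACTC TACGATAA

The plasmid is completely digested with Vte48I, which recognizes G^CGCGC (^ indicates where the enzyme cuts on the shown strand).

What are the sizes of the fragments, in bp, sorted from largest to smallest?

Vte48I sites (GCGCGC) start at positions 77, 114.
Vte48I cuts after the first base of each site, so after positions 77, 114.
Circular molecule, 2 cuts → 2 fragments:
  78–114 → 37 bp
  115–218 then 1–77 → 104 + 77 = 181 bp
Sorted largest to smallest: 181, 37 bp.

181, 37 bp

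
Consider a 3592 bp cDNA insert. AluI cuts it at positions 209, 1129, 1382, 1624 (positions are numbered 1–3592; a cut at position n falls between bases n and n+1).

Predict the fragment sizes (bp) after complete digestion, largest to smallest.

Linear molecule, 4 cuts → 5 fragments:
  209 − 0 = 209 bp
  1129 − 209 = 920 bp
  1382 − 1129 = 253 bp
  1624 − 1382 = 242 bp
  3592 − 1624 = 1968 bp
Sorted largest to smallest: 1968, 920, 253, 242, 209 bp.

1968, 920, 253, 242, 209 bp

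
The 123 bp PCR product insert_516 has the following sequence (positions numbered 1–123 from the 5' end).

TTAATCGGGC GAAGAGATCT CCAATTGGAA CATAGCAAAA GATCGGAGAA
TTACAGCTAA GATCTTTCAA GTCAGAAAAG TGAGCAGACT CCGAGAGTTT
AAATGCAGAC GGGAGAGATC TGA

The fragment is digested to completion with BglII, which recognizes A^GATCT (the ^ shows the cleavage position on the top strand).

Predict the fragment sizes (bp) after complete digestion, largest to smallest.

BglII sites (AGATCT) start at positions 15, 60, 116.
BglII cuts after the first base of each site, so after positions 15, 60, 116.
Linear molecule, 3 cuts → 4 fragments:
  1–15 → 15 bp
  16–60 → 45 bp
  61–116 → 56 bp
  117–123 → 7 bp
Sorted largest to smallest: 56, 45, 15, 7 bp.

56, 45, 15, 7 bp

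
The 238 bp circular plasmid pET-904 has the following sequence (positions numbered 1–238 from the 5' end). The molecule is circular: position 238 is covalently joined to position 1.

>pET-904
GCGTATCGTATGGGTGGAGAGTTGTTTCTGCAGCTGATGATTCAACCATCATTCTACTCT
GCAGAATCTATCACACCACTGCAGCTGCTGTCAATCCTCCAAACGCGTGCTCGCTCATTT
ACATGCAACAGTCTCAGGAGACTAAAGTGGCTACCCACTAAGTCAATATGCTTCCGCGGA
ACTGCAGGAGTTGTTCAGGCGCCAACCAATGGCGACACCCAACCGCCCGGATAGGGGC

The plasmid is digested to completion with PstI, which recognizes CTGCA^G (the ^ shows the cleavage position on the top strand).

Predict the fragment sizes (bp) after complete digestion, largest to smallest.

PstI sites (CTGCAG) start at positions 28, 59, 79, 182.
PstI cuts after base 5 of each site (before the last base), so after positions 32, 63, 83, 186.
Circular molecule, 4 cuts → 4 fragments:
  33–63 → 31 bp
  64–83 → 20 bp
  84–186 → 103 bp
  187–238 then 1–32 → 52 + 32 = 84 bp
Sorted largest to smallest: 103, 84, 31, 20 bp.

103, 84, 31, 20 bp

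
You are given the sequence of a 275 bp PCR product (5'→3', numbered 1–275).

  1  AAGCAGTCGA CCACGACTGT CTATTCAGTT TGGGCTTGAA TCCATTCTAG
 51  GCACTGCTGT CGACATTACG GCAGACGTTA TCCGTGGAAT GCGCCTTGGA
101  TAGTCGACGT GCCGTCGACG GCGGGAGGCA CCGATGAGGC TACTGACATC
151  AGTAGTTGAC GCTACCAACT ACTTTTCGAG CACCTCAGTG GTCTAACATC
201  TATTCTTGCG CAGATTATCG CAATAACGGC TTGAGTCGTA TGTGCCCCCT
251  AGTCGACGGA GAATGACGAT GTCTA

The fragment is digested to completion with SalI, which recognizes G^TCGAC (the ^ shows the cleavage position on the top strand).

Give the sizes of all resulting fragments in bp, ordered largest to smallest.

138, 53, 44, 23, 11, 6 bp

SalI sites (GTCGAC) start at positions 6, 59, 103, 114, 252.
SalI cuts after the first base of each site, so after positions 6, 59, 103, 114, 252.
Linear molecule, 5 cuts → 6 fragments:
  1–6 → 6 bp
  7–59 → 53 bp
  60–103 → 44 bp
  104–114 → 11 bp
  115–252 → 138 bp
  253–275 → 23 bp
Sorted largest to smallest: 138, 53, 44, 23, 11, 6 bp.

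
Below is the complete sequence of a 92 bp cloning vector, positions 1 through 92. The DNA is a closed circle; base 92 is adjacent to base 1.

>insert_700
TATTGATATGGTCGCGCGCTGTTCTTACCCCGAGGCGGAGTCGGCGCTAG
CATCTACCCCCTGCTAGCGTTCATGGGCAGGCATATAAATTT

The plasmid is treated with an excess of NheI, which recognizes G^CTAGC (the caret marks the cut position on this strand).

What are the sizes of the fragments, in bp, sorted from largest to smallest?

NheI sites (GCTAGC) start at positions 46, 63.
NheI cuts after the first base of each site, so after positions 46, 63.
Circular molecule, 2 cuts → 2 fragments:
  47–63 → 17 bp
  64–92 then 1–46 → 29 + 46 = 75 bp
Sorted largest to smallest: 75, 17 bp.

75, 17 bp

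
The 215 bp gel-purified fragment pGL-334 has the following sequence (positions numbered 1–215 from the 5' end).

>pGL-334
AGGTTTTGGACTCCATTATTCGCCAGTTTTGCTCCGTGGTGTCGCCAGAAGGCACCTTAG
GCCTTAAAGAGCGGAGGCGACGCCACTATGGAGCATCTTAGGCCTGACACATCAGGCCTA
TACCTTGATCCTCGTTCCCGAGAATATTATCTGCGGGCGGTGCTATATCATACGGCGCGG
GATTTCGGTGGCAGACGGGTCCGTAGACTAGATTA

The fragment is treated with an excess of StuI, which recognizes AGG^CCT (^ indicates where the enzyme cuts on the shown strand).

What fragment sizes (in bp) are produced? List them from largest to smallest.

StuI sites (AGGCCT) start at positions 59, 100, 114.
StuI cuts after base 3 of each site, so after positions 61, 102, 116.
Linear molecule, 3 cuts → 4 fragments:
  1–61 → 61 bp
  62–102 → 41 bp
  103–116 → 14 bp
  117–215 → 99 bp
Sorted largest to smallest: 99, 61, 41, 14 bp.

99, 61, 41, 14 bp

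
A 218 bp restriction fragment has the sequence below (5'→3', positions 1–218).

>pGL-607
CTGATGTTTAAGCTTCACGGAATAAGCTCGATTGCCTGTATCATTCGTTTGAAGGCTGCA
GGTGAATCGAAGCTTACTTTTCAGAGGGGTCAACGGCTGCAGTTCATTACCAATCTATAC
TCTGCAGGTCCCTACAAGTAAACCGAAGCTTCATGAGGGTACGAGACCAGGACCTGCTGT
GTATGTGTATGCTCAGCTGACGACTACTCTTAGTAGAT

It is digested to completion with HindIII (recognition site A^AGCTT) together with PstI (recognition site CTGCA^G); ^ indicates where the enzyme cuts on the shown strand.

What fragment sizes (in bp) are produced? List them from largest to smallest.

HindIII sites (AAGCTT) start at positions 10, 70, 146.
HindIII cuts after the first base of each site, so after positions 10, 70, 146.
PstI sites (CTGCAG) start at positions 56, 97, 122.
PstI cuts after base 5 of each site (before the last base), so after positions 60, 101, 126.
Combined cut positions: 10, 60, 70, 101, 126, 146.
Linear molecule, 6 cuts → 7 fragments:
  1–10 → 10 bp
  11–60 → 50 bp
  61–70 → 10 bp
  71–101 → 31 bp
  102–126 → 25 bp
  127–146 → 20 bp
  147–218 → 72 bp
Sorted largest to smallest: 72, 50, 31, 25, 20, 10, 10 bp.

72, 50, 31, 25, 20, 10, 10 bp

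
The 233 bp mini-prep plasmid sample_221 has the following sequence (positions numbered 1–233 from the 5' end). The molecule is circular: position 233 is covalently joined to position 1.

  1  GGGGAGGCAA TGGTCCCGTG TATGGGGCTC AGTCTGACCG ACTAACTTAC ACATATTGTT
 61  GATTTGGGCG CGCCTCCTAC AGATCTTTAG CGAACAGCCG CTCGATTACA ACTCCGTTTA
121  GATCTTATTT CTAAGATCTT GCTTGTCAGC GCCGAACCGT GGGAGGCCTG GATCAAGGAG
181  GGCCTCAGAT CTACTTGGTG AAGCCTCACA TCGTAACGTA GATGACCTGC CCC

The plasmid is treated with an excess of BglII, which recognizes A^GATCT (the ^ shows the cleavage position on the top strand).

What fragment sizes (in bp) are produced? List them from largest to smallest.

BglII sites (AGATCT) start at positions 81, 120, 134, 187.
BglII cuts after the first base of each site, so after positions 81, 120, 134, 187.
Circular molecule, 4 cuts → 4 fragments:
  82–120 → 39 bp
  121–134 → 14 bp
  135–187 → 53 bp
  188–233 then 1–81 → 46 + 81 = 127 bp
Sorted largest to smallest: 127, 53, 39, 14 bp.

127, 53, 39, 14 bp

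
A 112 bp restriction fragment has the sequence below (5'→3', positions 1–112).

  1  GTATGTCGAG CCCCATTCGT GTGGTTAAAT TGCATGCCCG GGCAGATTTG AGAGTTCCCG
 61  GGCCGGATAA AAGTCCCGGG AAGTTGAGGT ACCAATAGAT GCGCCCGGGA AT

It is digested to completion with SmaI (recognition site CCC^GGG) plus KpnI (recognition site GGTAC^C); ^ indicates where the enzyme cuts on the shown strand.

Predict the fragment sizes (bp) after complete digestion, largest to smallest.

39, 20, 18, 15, 14, 6 bp

SmaI sites (CCCGGG) start at positions 37, 57, 75, 104.
SmaI cuts after base 3 of each site, so after positions 39, 59, 77, 106.
The KpnI site (GGTACC) starts at position 88.
KpnI cuts after base 5 of each site (before the last base), so after position 92.
Combined cut positions: 39, 59, 77, 92, 106.
Linear molecule, 5 cuts → 6 fragments:
  1–39 → 39 bp
  40–59 → 20 bp
  60–77 → 18 bp
  78–92 → 15 bp
  93–106 → 14 bp
  107–112 → 6 bp
Sorted largest to smallest: 39, 20, 18, 15, 14, 6 bp.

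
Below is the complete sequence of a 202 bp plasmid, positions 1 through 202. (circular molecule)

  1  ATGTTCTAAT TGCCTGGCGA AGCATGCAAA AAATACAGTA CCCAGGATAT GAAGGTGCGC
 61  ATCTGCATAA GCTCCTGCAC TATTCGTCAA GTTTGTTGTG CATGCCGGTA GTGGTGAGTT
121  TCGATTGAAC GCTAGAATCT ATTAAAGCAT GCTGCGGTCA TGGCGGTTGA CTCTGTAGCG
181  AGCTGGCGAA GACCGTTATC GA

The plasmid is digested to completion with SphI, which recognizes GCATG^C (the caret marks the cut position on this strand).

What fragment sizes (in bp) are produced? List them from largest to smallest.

SphI sites (GCATGC) start at positions 22, 100, 147.
SphI cuts after base 5 of each site (before the last base), so after positions 26, 104, 151.
Circular molecule, 3 cuts → 3 fragments:
  27–104 → 78 bp
  105–151 → 47 bp
  152–202 then 1–26 → 51 + 26 = 77 bp
Sorted largest to smallest: 78, 77, 47 bp.

78, 77, 47 bp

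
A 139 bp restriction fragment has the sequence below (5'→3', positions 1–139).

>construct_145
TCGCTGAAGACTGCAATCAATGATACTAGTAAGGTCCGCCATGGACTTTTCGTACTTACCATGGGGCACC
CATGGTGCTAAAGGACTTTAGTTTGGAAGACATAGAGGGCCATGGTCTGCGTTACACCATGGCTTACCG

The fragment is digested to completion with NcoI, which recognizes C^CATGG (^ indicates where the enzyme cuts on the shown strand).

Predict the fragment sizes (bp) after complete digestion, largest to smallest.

40, 39, 20, 17, 12, 11 bp

NcoI sites (CCATGG) start at positions 39, 59, 70, 110, 127.
NcoI cuts after the first base of each site, so after positions 39, 59, 70, 110, 127.
Linear molecule, 5 cuts → 6 fragments:
  1–39 → 39 bp
  40–59 → 20 bp
  60–70 → 11 bp
  71–110 → 40 bp
  111–127 → 17 bp
  128–139 → 12 bp
Sorted largest to smallest: 40, 39, 20, 17, 12, 11 bp.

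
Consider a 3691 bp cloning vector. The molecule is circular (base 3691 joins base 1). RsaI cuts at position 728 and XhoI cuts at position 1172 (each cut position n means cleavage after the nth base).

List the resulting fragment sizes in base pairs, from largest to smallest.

Combined cut positions (sorted): 728, 1172.
Circular molecule, 2 cuts → 2 fragments:
  1172 − 728 = 444 bp
  wrap: 3691 − 1172 + 728 = 3247 bp
Sorted largest to smallest: 3247, 444 bp.

3247, 444 bp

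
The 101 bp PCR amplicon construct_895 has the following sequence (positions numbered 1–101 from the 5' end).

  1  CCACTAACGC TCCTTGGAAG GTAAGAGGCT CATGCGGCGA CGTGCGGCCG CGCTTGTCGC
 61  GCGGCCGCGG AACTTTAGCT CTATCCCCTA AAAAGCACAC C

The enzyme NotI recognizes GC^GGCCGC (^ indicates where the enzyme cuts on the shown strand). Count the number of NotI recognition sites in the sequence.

GCGGCCGC occurs starting at positions 44, 61.
NotI cuts at 2 sites.

2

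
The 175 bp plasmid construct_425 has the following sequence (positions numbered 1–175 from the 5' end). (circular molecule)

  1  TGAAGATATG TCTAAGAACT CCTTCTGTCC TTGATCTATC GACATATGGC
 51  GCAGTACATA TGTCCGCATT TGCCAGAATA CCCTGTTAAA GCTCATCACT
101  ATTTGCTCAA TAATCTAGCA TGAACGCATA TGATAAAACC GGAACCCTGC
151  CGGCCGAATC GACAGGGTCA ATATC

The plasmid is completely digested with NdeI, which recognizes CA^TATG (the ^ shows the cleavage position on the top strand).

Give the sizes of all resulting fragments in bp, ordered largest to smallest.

NdeI sites (CATATG) start at positions 43, 57, 127.
NdeI cuts after base 2 of each site, so after positions 44, 58, 128.
Circular molecule, 3 cuts → 3 fragments:
  45–58 → 14 bp
  59–128 → 70 bp
  129–175 then 1–44 → 47 + 44 = 91 bp
Sorted largest to smallest: 91, 70, 14 bp.

91, 70, 14 bp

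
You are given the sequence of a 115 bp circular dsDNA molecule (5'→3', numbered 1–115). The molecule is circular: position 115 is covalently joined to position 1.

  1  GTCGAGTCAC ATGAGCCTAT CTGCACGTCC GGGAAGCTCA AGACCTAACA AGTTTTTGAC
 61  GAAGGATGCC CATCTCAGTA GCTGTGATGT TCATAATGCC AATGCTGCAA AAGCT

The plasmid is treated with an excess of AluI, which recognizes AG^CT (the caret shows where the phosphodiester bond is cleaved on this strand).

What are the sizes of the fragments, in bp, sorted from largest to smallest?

AluI sites (AGCT) start at positions 35, 80, 112.
AluI cuts after base 2 of each site, so after positions 36, 81, 113.
Circular molecule, 3 cuts → 3 fragments:
  37–81 → 45 bp
  82–113 → 32 bp
  114–115 then 1–36 → 2 + 36 = 38 bp
Sorted largest to smallest: 45, 38, 32 bp.

45, 38, 32 bp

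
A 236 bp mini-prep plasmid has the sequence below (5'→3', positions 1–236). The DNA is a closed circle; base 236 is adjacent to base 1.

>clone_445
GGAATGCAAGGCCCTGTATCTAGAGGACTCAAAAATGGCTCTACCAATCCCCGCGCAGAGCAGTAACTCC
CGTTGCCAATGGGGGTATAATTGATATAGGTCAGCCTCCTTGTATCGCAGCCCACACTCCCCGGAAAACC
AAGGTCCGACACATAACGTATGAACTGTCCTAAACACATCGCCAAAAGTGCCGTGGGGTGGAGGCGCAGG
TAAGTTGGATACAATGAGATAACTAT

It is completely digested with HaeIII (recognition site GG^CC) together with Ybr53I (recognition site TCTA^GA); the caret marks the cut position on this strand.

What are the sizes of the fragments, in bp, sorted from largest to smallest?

225, 11 bp

The HaeIII site (GGCC) starts at position 10.
HaeIII cuts after base 2 of each site, so after position 11.
The Ybr53I site (TCTAGA) starts at position 19.
Ybr53I cuts after base 4 of each site, so after position 22.
Combined cut positions: 11, 22.
Circular molecule, 2 cuts → 2 fragments:
  12–22 → 11 bp
  23–236 then 1–11 → 214 + 11 = 225 bp
Sorted largest to smallest: 225, 11 bp.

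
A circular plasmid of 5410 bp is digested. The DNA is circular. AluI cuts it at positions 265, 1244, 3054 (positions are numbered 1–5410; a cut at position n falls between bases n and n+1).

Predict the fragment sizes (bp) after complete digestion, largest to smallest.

Circular molecule, 3 cuts → 3 fragments:
  1244 − 265 = 979 bp
  3054 − 1244 = 1810 bp
  wrap: 5410 − 3054 + 265 = 2621 bp
Sorted largest to smallest: 2621, 1810, 979 bp.

2621, 1810, 979 bp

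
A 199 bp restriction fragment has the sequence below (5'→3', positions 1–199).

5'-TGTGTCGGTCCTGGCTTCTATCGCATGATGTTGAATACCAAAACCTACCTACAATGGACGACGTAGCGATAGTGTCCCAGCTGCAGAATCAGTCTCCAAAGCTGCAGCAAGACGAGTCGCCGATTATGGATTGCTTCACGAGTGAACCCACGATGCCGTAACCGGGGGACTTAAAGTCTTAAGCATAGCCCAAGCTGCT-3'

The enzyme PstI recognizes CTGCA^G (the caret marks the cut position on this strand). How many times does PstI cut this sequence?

CTGCAG occurs starting at positions 81, 102.
PstI cuts at 2 sites.

2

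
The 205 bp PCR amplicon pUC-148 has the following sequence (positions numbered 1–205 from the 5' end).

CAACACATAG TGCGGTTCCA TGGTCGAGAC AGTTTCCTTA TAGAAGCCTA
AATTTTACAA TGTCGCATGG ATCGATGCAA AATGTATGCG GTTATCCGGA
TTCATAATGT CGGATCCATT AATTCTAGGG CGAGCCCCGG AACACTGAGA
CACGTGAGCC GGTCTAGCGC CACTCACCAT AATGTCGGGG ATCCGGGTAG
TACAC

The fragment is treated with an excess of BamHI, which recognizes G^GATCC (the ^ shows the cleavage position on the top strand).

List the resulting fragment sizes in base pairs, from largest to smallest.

112, 77, 16 bp

BamHI sites (GGATCC) start at positions 112, 189.
BamHI cuts after the first base of each site, so after positions 112, 189.
Linear molecule, 2 cuts → 3 fragments:
  1–112 → 112 bp
  113–189 → 77 bp
  190–205 → 16 bp
Sorted largest to smallest: 112, 77, 16 bp.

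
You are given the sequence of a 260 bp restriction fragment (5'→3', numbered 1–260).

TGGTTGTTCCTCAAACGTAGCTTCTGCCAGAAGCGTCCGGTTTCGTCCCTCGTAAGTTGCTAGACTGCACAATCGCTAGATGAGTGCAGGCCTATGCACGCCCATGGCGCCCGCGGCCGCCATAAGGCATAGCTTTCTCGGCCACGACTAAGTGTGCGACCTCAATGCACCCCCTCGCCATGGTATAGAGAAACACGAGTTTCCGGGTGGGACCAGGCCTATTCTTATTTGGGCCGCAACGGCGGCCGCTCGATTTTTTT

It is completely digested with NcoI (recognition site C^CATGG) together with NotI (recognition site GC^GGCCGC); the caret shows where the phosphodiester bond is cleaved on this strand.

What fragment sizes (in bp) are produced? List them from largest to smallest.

NcoI sites (CCATGG) start at positions 102, 178.
NcoI cuts after the first base of each site, so after positions 102, 178.
NotI sites (GCGGCCGC) start at positions 113, 242.
NotI cuts after base 2 of each site, so after positions 114, 243.
Combined cut positions: 102, 114, 178, 243.
Linear molecule, 4 cuts → 5 fragments:
  1–102 → 102 bp
  103–114 → 12 bp
  115–178 → 64 bp
  179–243 → 65 bp
  244–260 → 17 bp
Sorted largest to smallest: 102, 65, 64, 17, 12 bp.

102, 65, 64, 17, 12 bp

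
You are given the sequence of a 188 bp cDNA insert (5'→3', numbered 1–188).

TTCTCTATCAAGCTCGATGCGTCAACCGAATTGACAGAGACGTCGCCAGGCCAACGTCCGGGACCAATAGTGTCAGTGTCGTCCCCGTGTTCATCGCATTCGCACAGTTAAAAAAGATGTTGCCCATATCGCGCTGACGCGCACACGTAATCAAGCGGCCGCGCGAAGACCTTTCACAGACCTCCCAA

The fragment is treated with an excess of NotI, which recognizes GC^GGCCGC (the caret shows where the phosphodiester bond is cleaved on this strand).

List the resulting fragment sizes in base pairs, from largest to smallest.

The NotI site (GCGGCCGC) starts at position 155.
NotI cuts after base 2 of each site, so after position 156.
Linear molecule, 1 cut → 2 fragments:
  1–156 → 156 bp
  157–188 → 32 bp
Sorted largest to smallest: 156, 32 bp.

156, 32 bp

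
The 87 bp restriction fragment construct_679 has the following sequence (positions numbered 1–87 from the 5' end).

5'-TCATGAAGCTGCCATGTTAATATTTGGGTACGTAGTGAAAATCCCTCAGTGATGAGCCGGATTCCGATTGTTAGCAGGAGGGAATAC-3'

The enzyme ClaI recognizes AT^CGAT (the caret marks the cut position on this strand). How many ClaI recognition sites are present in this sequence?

No occurrence of ATCGAT is present in the sequence.
ClaI does not cut: 0 sites.

0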